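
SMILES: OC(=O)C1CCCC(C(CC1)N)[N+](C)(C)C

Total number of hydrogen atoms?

25

Hydrogens are implicit in SMILES; fill each atom to its normal valence:
  5 × C: 2 H each → 10
  3 × C: 3 H each → 9
  3 × C: 1 H each → 3
  1 × C: no H
  1 × N: 2 H
  1 × N (charge +1): no H
  1 × O: 1 H
  1 × O: no H
  Total hydrogens = 25.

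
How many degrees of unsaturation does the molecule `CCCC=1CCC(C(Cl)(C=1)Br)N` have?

Molecular formula from the SMILES: C9H15BrClN.
DoU = (2C + 2 + N − H − X)/2 = (2·9 + 2 + 1 − 15 − 2)/2 = 4/2 = 2.
(Structurally: 1 ring(s) + 1 π bond(s) = 2.)

2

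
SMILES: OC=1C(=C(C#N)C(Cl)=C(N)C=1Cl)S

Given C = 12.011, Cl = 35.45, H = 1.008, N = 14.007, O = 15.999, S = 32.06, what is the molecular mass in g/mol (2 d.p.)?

Molecular formula: C7H4Cl2N2OS.
M = 7×12.011 + 2×35.45 + 4×1.008 + 2×14.007 + 1×15.999 + 1×32.06 = 235.08 g/mol.

235.08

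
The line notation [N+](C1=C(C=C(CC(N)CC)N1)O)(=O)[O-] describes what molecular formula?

Heavy atoms from the SMILES: 8 C, 3 N, 3 O.
Implicit hydrogens by atom environment:
  3 × C (aromatic): no H
  2 × C: 2 H each → 4
  1 × C: 3 H
  1 × C (aromatic): 1 H
  1 × C: 1 H
  1 × N: 2 H
  1 × N (aromatic): 1 H
  1 × N (charge +1): no H
  1 × O: 1 H
  1 × O: no H
  1 × O (charge -1): no H
  Total hydrogens = 13.
Molecular formula: C8H13N3O3

C8H13N3O3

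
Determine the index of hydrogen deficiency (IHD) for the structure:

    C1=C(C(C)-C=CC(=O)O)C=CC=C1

6

Molecular formula from the SMILES: C11H12O2.
DoU = (2C + 2 + N − H − X)/2 = (2·11 + 2 + 0 − 12 − 0)/2 = 12/2 = 6.
(Structurally: 1 ring(s) + 5 π bond(s) = 6.)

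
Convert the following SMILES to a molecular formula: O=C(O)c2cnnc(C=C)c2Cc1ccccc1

Heavy atoms from the SMILES: 14 C, 2 N, 2 O.
Implicit hydrogens by atom environment:
  6 × C (aromatic): 1 H each → 6
  4 × C (aromatic): no H
  2 × C: 2 H each → 4
  2 × N (aromatic): no H
  1 × C: 1 H
  1 × C: no H
  1 × O: 1 H
  1 × O: no H
  Total hydrogens = 12.
Molecular formula: C14H12N2O2

C14H12N2O2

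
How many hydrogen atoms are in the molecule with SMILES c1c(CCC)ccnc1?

Hydrogens are implicit in SMILES; fill each atom to its normal valence:
  4 × C (aromatic): 1 H each → 4
  2 × C: 2 H each → 4
  1 × C: 3 H
  1 × C (aromatic): no H
  1 × N (aromatic): no H
  Total hydrogens = 11.

11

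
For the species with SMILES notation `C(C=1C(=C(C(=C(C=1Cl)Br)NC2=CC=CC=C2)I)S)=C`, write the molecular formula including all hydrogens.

C14H10BrClINS

Heavy atoms from the SMILES: 1 Br, 14 C, 1 Cl, 1 I, 1 N, 1 S.
Implicit hydrogens by atom environment:
  7 × C (aromatic): no H
  5 × C (aromatic): 1 H each → 5
  1 × Br: no H
  1 × C: 2 H
  1 × C: 1 H
  1 × Cl: no H
  1 × I: no H
  1 × N: 1 H
  1 × S: 1 H
  Total hydrogens = 10.
Molecular formula: C14H10BrClINS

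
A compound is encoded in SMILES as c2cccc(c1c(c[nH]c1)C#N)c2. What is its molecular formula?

Heavy atoms from the SMILES: 11 C, 2 N.
Implicit hydrogens by atom environment:
  7 × C (aromatic): 1 H each → 7
  3 × C (aromatic): no H
  1 × C: no H
  1 × N (aromatic): 1 H
  1 × N: no H
  Total hydrogens = 8.
Molecular formula: C11H8N2

C11H8N2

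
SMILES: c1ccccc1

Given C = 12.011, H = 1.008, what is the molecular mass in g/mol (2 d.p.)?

78.11

Molecular formula: C6H6.
M = 6×12.011 + 6×1.008 = 78.11 g/mol.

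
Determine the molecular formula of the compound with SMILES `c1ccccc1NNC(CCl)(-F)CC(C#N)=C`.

C12H13ClFN3

Heavy atoms from the SMILES: 12 C, 1 Cl, 1 F, 3 N.
Implicit hydrogens by atom environment:
  5 × C (aromatic): 1 H each → 5
  3 × C: 2 H each → 6
  3 × C: no H
  2 × N: 1 H each → 2
  1 × C (aromatic): no H
  1 × Cl: no H
  1 × F: no H
  1 × N: no H
  Total hydrogens = 13.
Molecular formula: C12H13ClFN3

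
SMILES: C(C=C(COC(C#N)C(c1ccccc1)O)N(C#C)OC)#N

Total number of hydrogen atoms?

15

Hydrogens are implicit in SMILES; fill each atom to its normal valence:
  5 × C (aromatic): 1 H each → 5
  4 × C: 1 H each → 4
  4 × C: no H
  3 × N: no H
  2 × O: no H
  1 × C: 3 H
  1 × C: 2 H
  1 × C (aromatic): no H
  1 × O: 1 H
  Total hydrogens = 15.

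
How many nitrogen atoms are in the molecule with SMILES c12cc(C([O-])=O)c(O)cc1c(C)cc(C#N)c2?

The symbol for nitrogen appears 1 time in the SMILES.

1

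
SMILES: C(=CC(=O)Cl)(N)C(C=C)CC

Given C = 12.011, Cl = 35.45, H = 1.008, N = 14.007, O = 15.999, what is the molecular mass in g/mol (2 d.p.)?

173.64

Molecular formula: C8H12ClNO.
M = 8×12.011 + 1×35.45 + 12×1.008 + 1×14.007 + 1×15.999 = 173.64 g/mol.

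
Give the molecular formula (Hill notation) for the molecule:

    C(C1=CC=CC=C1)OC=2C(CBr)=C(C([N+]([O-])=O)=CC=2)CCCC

Heavy atoms from the SMILES: 1 Br, 18 C, 1 N, 3 O.
Implicit hydrogens by atom environment:
  7 × C (aromatic): 1 H each → 7
  5 × C: 2 H each → 10
  5 × C (aromatic): no H
  2 × O: no H
  1 × Br: no H
  1 × C: 3 H
  1 × N (charge +1): no H
  1 × O (charge -1): no H
  Total hydrogens = 20.
Molecular formula: C18H20BrNO3

C18H20BrNO3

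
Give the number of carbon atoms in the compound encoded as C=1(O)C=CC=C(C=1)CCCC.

10

The symbol for carbon appears 10 times in the SMILES.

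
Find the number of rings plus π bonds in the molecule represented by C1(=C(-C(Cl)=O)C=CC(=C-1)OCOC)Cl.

5

Molecular formula from the SMILES: C9H8Cl2O3.
DoU = (2C + 2 + N − H − X)/2 = (2·9 + 2 + 0 − 8 − 2)/2 = 10/2 = 5.
(Structurally: 1 ring(s) + 4 π bond(s) = 5.)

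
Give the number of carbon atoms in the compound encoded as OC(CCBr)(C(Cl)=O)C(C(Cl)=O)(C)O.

7

The symbol for carbon appears 7 times in the SMILES. (Cl is a single chlorine, not C + l.)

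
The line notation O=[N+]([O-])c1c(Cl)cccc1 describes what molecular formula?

Heavy atoms from the SMILES: 6 C, 1 Cl, 1 N, 2 O.
Implicit hydrogens by atom environment:
  4 × C (aromatic): 1 H each → 4
  2 × C (aromatic): no H
  1 × Cl: no H
  1 × N (charge +1): no H
  1 × O: no H
  1 × O (charge -1): no H
  Total hydrogens = 4.
Molecular formula: C6H4ClNO2

C6H4ClNO2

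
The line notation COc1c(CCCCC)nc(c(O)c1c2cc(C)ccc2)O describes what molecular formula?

Heavy atoms from the SMILES: 18 C, 1 N, 3 O.
Implicit hydrogens by atom environment:
  7 × C (aromatic): no H
  4 × C: 2 H each → 8
  4 × C (aromatic): 1 H each → 4
  3 × C: 3 H each → 9
  2 × O: 1 H each → 2
  1 × N (aromatic): no H
  1 × O: no H
  Total hydrogens = 23.
Molecular formula: C18H23NO3

C18H23NO3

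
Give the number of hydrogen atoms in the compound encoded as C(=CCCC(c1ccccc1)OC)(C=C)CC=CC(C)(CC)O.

Hydrogens are implicit in SMILES; fill each atom to its normal valence:
  5 × C: 2 H each → 10
  5 × C: 1 H each → 5
  5 × C (aromatic): 1 H each → 5
  3 × C: 3 H each → 9
  2 × C: no H
  1 × C (aromatic): no H
  1 × O: 1 H
  1 × O: no H
  Total hydrogens = 30.

30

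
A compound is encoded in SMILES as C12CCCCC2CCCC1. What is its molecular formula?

Heavy atoms from the SMILES: 10 C.
Implicit hydrogens by atom environment:
  8 × C: 2 H each → 16
  2 × C: 1 H each → 2
  Total hydrogens = 18.
Molecular formula: C10H18

C10H18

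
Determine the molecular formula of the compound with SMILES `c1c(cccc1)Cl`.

Heavy atoms from the SMILES: 6 C, 1 Cl.
Implicit hydrogens by atom environment:
  5 × C (aromatic): 1 H each → 5
  1 × C (aromatic): no H
  1 × Cl: no H
  Total hydrogens = 5.
Molecular formula: C6H5Cl

C6H5Cl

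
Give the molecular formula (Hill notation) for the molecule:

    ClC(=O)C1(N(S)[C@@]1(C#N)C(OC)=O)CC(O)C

Heavy atoms from the SMILES: 9 C, 1 Cl, 2 N, 4 O, 1 S.
Implicit hydrogens by atom environment:
  5 × C: no H
  3 × O: no H
  2 × C: 3 H each → 6
  2 × N: no H
  1 × C: 2 H
  1 × C: 1 H
  1 × Cl: no H
  1 × O: 1 H
  1 × S: 1 H
  Total hydrogens = 11.
Molecular formula: C9H11ClN2O4S

C9H11ClN2O4S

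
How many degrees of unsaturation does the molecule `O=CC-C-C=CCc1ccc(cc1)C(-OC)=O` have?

Molecular formula from the SMILES: C14H16O3.
DoU = (2C + 2 + N − H − X)/2 = (2·14 + 2 + 0 − 16 − 0)/2 = 14/2 = 7.
(Structurally: 1 ring(s) + 6 π bond(s) = 7.)

7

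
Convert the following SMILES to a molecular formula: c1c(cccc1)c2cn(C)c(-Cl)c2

Heavy atoms from the SMILES: 11 C, 1 Cl, 1 N.
Implicit hydrogens by atom environment:
  7 × C (aromatic): 1 H each → 7
  3 × C (aromatic): no H
  1 × C: 3 H
  1 × Cl: no H
  1 × N (aromatic): no H
  Total hydrogens = 10.
Molecular formula: C11H10ClN

C11H10ClN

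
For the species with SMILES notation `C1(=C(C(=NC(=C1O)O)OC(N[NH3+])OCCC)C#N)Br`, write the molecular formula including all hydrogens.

Heavy atoms from the SMILES: 1 Br, 10 C, 4 N, 4 O.
Implicit hydrogens by atom environment:
  5 × C (aromatic): no H
  2 × C: 2 H each → 4
  2 × O: 1 H each → 2
  2 × O: no H
  1 × Br: no H
  1 × C: 3 H
  1 × C: 1 H
  1 × C: no H
  1 × N (charge +1): 3 H
  1 × N: 1 H
  1 × N (aromatic): no H
  1 × N: no H
  Total hydrogens = 14.
Net charge +1.
Molecular formula: C10H14BrN4O4+

C10H14BrN4O4+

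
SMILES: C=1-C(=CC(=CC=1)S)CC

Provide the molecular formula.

Heavy atoms from the SMILES: 8 C, 1 S.
Implicit hydrogens by atom environment:
  4 × C (aromatic): 1 H each → 4
  2 × C (aromatic): no H
  1 × C: 3 H
  1 × C: 2 H
  1 × S: 1 H
  Total hydrogens = 10.
Molecular formula: C8H10S

C8H10S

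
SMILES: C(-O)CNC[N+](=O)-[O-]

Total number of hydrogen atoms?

Hydrogens are implicit in SMILES; fill each atom to its normal valence:
  3 × C: 2 H each → 6
  1 × N: 1 H
  1 × N (charge +1): no H
  1 × O: 1 H
  1 × O: no H
  1 × O (charge -1): no H
  Total hydrogens = 8.

8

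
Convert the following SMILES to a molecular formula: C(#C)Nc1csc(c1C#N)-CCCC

C11H12N2S

Heavy atoms from the SMILES: 11 C, 2 N, 1 S.
Implicit hydrogens by atom environment:
  3 × C: 2 H each → 6
  3 × C (aromatic): no H
  2 × C: no H
  1 × C: 3 H
  1 × C (aromatic): 1 H
  1 × C: 1 H
  1 × N: 1 H
  1 × N: no H
  1 × S (aromatic): no H
  Total hydrogens = 12.
Molecular formula: C11H12N2S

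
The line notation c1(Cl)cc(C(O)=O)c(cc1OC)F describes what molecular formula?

Heavy atoms from the SMILES: 8 C, 1 Cl, 1 F, 3 O.
Implicit hydrogens by atom environment:
  4 × C (aromatic): no H
  2 × C (aromatic): 1 H each → 2
  2 × O: no H
  1 × C: 3 H
  1 × C: no H
  1 × Cl: no H
  1 × F: no H
  1 × O: 1 H
  Total hydrogens = 6.
Molecular formula: C8H6ClFO3

C8H6ClFO3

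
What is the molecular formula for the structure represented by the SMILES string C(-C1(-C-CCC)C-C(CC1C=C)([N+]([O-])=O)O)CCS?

Heavy atoms from the SMILES: 14 C, 1 N, 3 O, 1 S.
Implicit hydrogens by atom environment:
  9 × C: 2 H each → 18
  2 × C: 1 H each → 2
  2 × C: no H
  1 × C: 3 H
  1 × N (charge +1): no H
  1 × O: 1 H
  1 × O: no H
  1 × O (charge -1): no H
  1 × S: 1 H
  Total hydrogens = 25.
Molecular formula: C14H25NO3S

C14H25NO3S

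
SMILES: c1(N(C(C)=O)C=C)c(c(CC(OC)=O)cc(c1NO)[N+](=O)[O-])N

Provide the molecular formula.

Heavy atoms from the SMILES: 13 C, 4 N, 6 O.
Implicit hydrogens by atom environment:
  5 × C (aromatic): no H
  4 × O: no H
  2 × C: 3 H each → 6
  2 × C: 2 H each → 4
  2 × C: no H
  1 × C (aromatic): 1 H
  1 × C: 1 H
  1 × N: 2 H
  1 × N: 1 H
  1 × N: no H
  1 × N (charge +1): no H
  1 × O: 1 H
  1 × O (charge -1): no H
  Total hydrogens = 16.
Molecular formula: C13H16N4O6

C13H16N4O6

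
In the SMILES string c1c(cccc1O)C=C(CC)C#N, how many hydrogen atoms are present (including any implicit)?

11

Hydrogens are implicit in SMILES; fill each atom to its normal valence:
  4 × C (aromatic): 1 H each → 4
  2 × C: no H
  2 × C (aromatic): no H
  1 × C: 3 H
  1 × C: 2 H
  1 × C: 1 H
  1 × N: no H
  1 × O: 1 H
  Total hydrogens = 11.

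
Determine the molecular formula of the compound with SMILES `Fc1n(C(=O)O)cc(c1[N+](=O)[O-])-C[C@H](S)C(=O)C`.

Heavy atoms from the SMILES: 9 C, 1 F, 2 N, 5 O, 1 S.
Implicit hydrogens by atom environment:
  3 × C (aromatic): no H
  3 × O: no H
  2 × C: no H
  1 × C: 3 H
  1 × C: 2 H
  1 × C (aromatic): 1 H
  1 × C: 1 H
  1 × F: no H
  1 × N (aromatic): no H
  1 × N (charge +1): no H
  1 × O: 1 H
  1 × O (charge -1): no H
  1 × S: 1 H
  Total hydrogens = 9.
Molecular formula: C9H9FN2O5S

C9H9FN2O5S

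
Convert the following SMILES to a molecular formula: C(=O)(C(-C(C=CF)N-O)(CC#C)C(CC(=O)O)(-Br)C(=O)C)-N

C13H16BrFN2O5

Heavy atoms from the SMILES: 1 Br, 13 C, 1 F, 2 N, 5 O.
Implicit hydrogens by atom environment:
  6 × C: no H
  4 × C: 1 H each → 4
  3 × O: no H
  2 × C: 2 H each → 4
  2 × O: 1 H each → 2
  1 × Br: no H
  1 × C: 3 H
  1 × F: no H
  1 × N: 2 H
  1 × N: 1 H
  Total hydrogens = 16.
Molecular formula: C13H16BrFN2O5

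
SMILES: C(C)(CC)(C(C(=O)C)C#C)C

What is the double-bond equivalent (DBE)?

3

Molecular formula from the SMILES: C10H16O.
DoU = (2C + 2 + N − H − X)/2 = (2·10 + 2 + 0 − 16 − 0)/2 = 6/2 = 3.
(Structurally: 0 ring(s) + 3 π bond(s) = 3.)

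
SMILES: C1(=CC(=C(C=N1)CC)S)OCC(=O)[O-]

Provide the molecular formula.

C9H10NO3S-

Heavy atoms from the SMILES: 9 C, 1 N, 3 O, 1 S.
Implicit hydrogens by atom environment:
  3 × C (aromatic): no H
  2 × C: 2 H each → 4
  2 × C (aromatic): 1 H each → 2
  2 × O: no H
  1 × C: 3 H
  1 × C: no H
  1 × N (aromatic): no H
  1 × O (charge -1): no H
  1 × S: 1 H
  Total hydrogens = 10.
Net charge -1.
Molecular formula: C9H10NO3S-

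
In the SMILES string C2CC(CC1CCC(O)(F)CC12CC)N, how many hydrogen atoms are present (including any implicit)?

22

Hydrogens are implicit in SMILES; fill each atom to its normal valence:
  7 × C: 2 H each → 14
  2 × C: 1 H each → 2
  2 × C: no H
  1 × C: 3 H
  1 × F: no H
  1 × N: 2 H
  1 × O: 1 H
  Total hydrogens = 22.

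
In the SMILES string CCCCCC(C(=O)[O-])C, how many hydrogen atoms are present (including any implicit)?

Hydrogens are implicit in SMILES; fill each atom to its normal valence:
  4 × C: 2 H each → 8
  2 × C: 3 H each → 6
  1 × C: 1 H
  1 × C: no H
  1 × O: no H
  1 × O (charge -1): no H
  Total hydrogens = 15.

15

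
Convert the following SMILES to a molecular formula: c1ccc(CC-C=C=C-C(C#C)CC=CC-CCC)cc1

Heavy atoms from the SMILES: 21 C.
Implicit hydrogens by atom environment:
  6 × C: 2 H each → 12
  6 × C: 1 H each → 6
  5 × C (aromatic): 1 H each → 5
  2 × C: no H
  1 × C: 3 H
  1 × C (aromatic): no H
  Total hydrogens = 26.
Molecular formula: C21H26

C21H26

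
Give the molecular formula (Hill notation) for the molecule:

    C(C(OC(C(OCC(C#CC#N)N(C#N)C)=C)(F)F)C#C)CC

C16H17F2N3O2

Heavy atoms from the SMILES: 16 C, 2 F, 3 N, 2 O.
Implicit hydrogens by atom environment:
  7 × C: no H
  4 × C: 2 H each → 8
  3 × C: 1 H each → 3
  3 × N: no H
  2 × C: 3 H each → 6
  2 × F: no H
  2 × O: no H
  Total hydrogens = 17.
Molecular formula: C16H17F2N3O2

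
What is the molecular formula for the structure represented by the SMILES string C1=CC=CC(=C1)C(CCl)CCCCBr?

C12H16BrCl

Heavy atoms from the SMILES: 1 Br, 12 C, 1 Cl.
Implicit hydrogens by atom environment:
  5 × C: 2 H each → 10
  5 × C (aromatic): 1 H each → 5
  1 × Br: no H
  1 × C: 1 H
  1 × C (aromatic): no H
  1 × Cl: no H
  Total hydrogens = 16.
Molecular formula: C12H16BrCl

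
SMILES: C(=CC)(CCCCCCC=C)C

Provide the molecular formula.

C12H22

Heavy atoms from the SMILES: 12 C.
Implicit hydrogens by atom environment:
  7 × C: 2 H each → 14
  2 × C: 3 H each → 6
  2 × C: 1 H each → 2
  1 × C: no H
  Total hydrogens = 22.
Molecular formula: C12H22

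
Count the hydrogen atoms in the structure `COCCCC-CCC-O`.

Hydrogens are implicit in SMILES; fill each atom to its normal valence:
  7 × C: 2 H each → 14
  1 × C: 3 H
  1 × O: 1 H
  1 × O: no H
  Total hydrogens = 18.

18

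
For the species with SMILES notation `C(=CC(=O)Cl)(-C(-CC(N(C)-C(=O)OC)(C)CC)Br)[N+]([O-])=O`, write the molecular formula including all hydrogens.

Heavy atoms from the SMILES: 1 Br, 12 C, 1 Cl, 2 N, 5 O.
Implicit hydrogens by atom environment:
  4 × C: 3 H each → 12
  4 × C: no H
  4 × O: no H
  2 × C: 2 H each → 4
  2 × C: 1 H each → 2
  1 × Br: no H
  1 × Cl: no H
  1 × N: no H
  1 × N (charge +1): no H
  1 × O (charge -1): no H
  Total hydrogens = 18.
Molecular formula: C12H18BrClN2O5

C12H18BrClN2O5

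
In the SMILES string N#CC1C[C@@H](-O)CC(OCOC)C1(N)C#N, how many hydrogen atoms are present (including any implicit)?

15

Hydrogens are implicit in SMILES; fill each atom to its normal valence:
  3 × C: 2 H each → 6
  3 × C: 1 H each → 3
  3 × C: no H
  2 × N: no H
  2 × O: no H
  1 × C: 3 H
  1 × N: 2 H
  1 × O: 1 H
  Total hydrogens = 15.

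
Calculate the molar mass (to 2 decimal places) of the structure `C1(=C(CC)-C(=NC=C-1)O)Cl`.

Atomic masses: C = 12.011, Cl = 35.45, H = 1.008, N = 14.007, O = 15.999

157.60

Molecular formula: C7H8ClNO.
M = 7×12.011 + 1×35.45 + 8×1.008 + 1×14.007 + 1×15.999 = 157.60 g/mol.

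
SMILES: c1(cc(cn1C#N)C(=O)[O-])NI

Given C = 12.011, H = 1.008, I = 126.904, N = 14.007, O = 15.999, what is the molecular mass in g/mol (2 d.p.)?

276.01

Molecular formula: C6H3IN3O2-.
M = 6×12.011 + 3×1.008 + 1×126.904 + 3×14.007 + 2×15.999 = 276.01 g/mol.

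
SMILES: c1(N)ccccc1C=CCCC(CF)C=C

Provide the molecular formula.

C14H18FN

Heavy atoms from the SMILES: 14 C, 1 F, 1 N.
Implicit hydrogens by atom environment:
  4 × C: 2 H each → 8
  4 × C: 1 H each → 4
  4 × C (aromatic): 1 H each → 4
  2 × C (aromatic): no H
  1 × F: no H
  1 × N: 2 H
  Total hydrogens = 18.
Molecular formula: C14H18FN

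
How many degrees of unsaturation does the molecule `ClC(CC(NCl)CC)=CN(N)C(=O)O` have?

2

Molecular formula from the SMILES: C7H13Cl2N3O2.
DoU = (2C + 2 + N − H − X)/2 = (2·7 + 2 + 3 − 13 − 2)/2 = 4/2 = 2.
(Structurally: 0 ring(s) + 2 π bond(s) = 2.)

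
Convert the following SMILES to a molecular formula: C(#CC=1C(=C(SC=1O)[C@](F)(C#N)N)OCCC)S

Heavy atoms from the SMILES: 11 C, 1 F, 2 N, 2 O, 2 S.
Implicit hydrogens by atom environment:
  4 × C (aromatic): no H
  4 × C: no H
  2 × C: 2 H each → 4
  1 × C: 3 H
  1 × F: no H
  1 × N: 2 H
  1 × N: no H
  1 × O: 1 H
  1 × O: no H
  1 × S: 1 H
  1 × S (aromatic): no H
  Total hydrogens = 11.
Molecular formula: C11H11FN2O2S2

C11H11FN2O2S2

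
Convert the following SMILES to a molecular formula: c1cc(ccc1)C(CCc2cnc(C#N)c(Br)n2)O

C14H12BrN3O

Heavy atoms from the SMILES: 1 Br, 14 C, 3 N, 1 O.
Implicit hydrogens by atom environment:
  6 × C (aromatic): 1 H each → 6
  4 × C (aromatic): no H
  2 × C: 2 H each → 4
  2 × N (aromatic): no H
  1 × Br: no H
  1 × C: 1 H
  1 × C: no H
  1 × N: no H
  1 × O: 1 H
  Total hydrogens = 12.
Molecular formula: C14H12BrN3O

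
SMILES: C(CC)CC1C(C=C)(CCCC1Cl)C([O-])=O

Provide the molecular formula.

C13H20ClO2-

Heavy atoms from the SMILES: 13 C, 1 Cl, 2 O.
Implicit hydrogens by atom environment:
  7 × C: 2 H each → 14
  3 × C: 1 H each → 3
  2 × C: no H
  1 × C: 3 H
  1 × Cl: no H
  1 × O: no H
  1 × O (charge -1): no H
  Total hydrogens = 20.
Net charge -1.
Molecular formula: C13H20ClO2-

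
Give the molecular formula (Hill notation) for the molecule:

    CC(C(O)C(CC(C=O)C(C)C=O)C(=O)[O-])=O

Heavy atoms from the SMILES: 11 C, 6 O.
Implicit hydrogens by atom environment:
  6 × C: 1 H each → 6
  4 × O: no H
  2 × C: 3 H each → 6
  2 × C: no H
  1 × C: 2 H
  1 × O: 1 H
  1 × O (charge -1): no H
  Total hydrogens = 15.
Net charge -1.
Molecular formula: C11H15O6-

C11H15O6-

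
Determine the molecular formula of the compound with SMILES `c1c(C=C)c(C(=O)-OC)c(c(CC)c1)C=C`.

C14H16O2

Heavy atoms from the SMILES: 14 C, 2 O.
Implicit hydrogens by atom environment:
  4 × C (aromatic): no H
  3 × C: 2 H each → 6
  2 × C: 3 H each → 6
  2 × C (aromatic): 1 H each → 2
  2 × C: 1 H each → 2
  2 × O: no H
  1 × C: no H
  Total hydrogens = 16.
Molecular formula: C14H16O2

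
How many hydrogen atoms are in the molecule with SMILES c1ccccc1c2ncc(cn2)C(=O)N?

9

Hydrogens are implicit in SMILES; fill each atom to its normal valence:
  7 × C (aromatic): 1 H each → 7
  3 × C (aromatic): no H
  2 × N (aromatic): no H
  1 × C: no H
  1 × N: 2 H
  1 × O: no H
  Total hydrogens = 9.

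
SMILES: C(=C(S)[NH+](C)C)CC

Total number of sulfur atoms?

1

The symbol for sulfur appears 1 time in the SMILES.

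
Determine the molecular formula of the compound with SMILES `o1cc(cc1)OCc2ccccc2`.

C11H10O2

Heavy atoms from the SMILES: 11 C, 2 O.
Implicit hydrogens by atom environment:
  8 × C (aromatic): 1 H each → 8
  2 × C (aromatic): no H
  1 × C: 2 H
  1 × O (aromatic): no H
  1 × O: no H
  Total hydrogens = 10.
Molecular formula: C11H10O2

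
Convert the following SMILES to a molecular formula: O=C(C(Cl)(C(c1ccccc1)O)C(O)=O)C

C11H11ClO4

Heavy atoms from the SMILES: 11 C, 1 Cl, 4 O.
Implicit hydrogens by atom environment:
  5 × C (aromatic): 1 H each → 5
  3 × C: no H
  2 × O: 1 H each → 2
  2 × O: no H
  1 × C: 3 H
  1 × C: 1 H
  1 × C (aromatic): no H
  1 × Cl: no H
  Total hydrogens = 11.
Molecular formula: C11H11ClO4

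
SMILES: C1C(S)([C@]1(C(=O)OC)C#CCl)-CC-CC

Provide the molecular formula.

C11H15ClO2S

Heavy atoms from the SMILES: 11 C, 1 Cl, 2 O, 1 S.
Implicit hydrogens by atom environment:
  5 × C: no H
  4 × C: 2 H each → 8
  2 × C: 3 H each → 6
  2 × O: no H
  1 × Cl: no H
  1 × S: 1 H
  Total hydrogens = 15.
Molecular formula: C11H15ClO2S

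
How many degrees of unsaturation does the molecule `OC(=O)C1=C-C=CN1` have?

4

Molecular formula from the SMILES: C5H5NO2.
DoU = (2C + 2 + N − H − X)/2 = (2·5 + 2 + 1 − 5 − 0)/2 = 8/2 = 4.
(Structurally: 1 ring(s) + 3 π bond(s) = 4.)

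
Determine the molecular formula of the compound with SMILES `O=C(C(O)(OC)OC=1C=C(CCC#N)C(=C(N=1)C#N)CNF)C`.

C14H15FN4O4

Heavy atoms from the SMILES: 14 C, 1 F, 4 N, 4 O.
Implicit hydrogens by atom environment:
  4 × C (aromatic): no H
  4 × C: no H
  3 × C: 2 H each → 6
  3 × O: no H
  2 × C: 3 H each → 6
  2 × N: no H
  1 × C (aromatic): 1 H
  1 × F: no H
  1 × N: 1 H
  1 × N (aromatic): no H
  1 × O: 1 H
  Total hydrogens = 15.
Molecular formula: C14H15FN4O4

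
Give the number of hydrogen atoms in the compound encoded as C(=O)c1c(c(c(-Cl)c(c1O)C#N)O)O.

Hydrogens are implicit in SMILES; fill each atom to its normal valence:
  6 × C (aromatic): no H
  3 × O: 1 H each → 3
  1 × C: 1 H
  1 × C: no H
  1 × Cl: no H
  1 × N: no H
  1 × O: no H
  Total hydrogens = 4.

4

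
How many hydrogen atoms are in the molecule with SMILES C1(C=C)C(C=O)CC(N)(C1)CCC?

19

Hydrogens are implicit in SMILES; fill each atom to its normal valence:
  5 × C: 2 H each → 10
  4 × C: 1 H each → 4
  1 × C: 3 H
  1 × C: no H
  1 × N: 2 H
  1 × O: no H
  Total hydrogens = 19.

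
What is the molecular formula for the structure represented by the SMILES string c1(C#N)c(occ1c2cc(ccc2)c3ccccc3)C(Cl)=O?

Heavy atoms from the SMILES: 18 C, 1 Cl, 1 N, 2 O.
Implicit hydrogens by atom environment:
  10 × C (aromatic): 1 H each → 10
  6 × C (aromatic): no H
  2 × C: no H
  1 × Cl: no H
  1 × N: no H
  1 × O (aromatic): no H
  1 × O: no H
  Total hydrogens = 10.
Molecular formula: C18H10ClNO2

C18H10ClNO2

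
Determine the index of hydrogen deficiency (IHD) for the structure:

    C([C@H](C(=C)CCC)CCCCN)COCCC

1

Molecular formula from the SMILES: C15H31NO.
DoU = (2C + 2 + N − H − X)/2 = (2·15 + 2 + 1 − 31 − 0)/2 = 2/2 = 1.
(Structurally: 0 ring(s) + 1 π bond(s) = 1.)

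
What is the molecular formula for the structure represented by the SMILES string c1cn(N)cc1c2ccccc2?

C10H10N2

Heavy atoms from the SMILES: 10 C, 2 N.
Implicit hydrogens by atom environment:
  8 × C (aromatic): 1 H each → 8
  2 × C (aromatic): no H
  1 × N: 2 H
  1 × N (aromatic): no H
  Total hydrogens = 10.
Molecular formula: C10H10N2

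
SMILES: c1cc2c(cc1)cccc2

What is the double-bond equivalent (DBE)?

Molecular formula from the SMILES: C10H8.
DoU = (2C + 2 + N − H − X)/2 = (2·10 + 2 + 0 − 8 − 0)/2 = 14/2 = 7.
(Structurally: 2 ring(s) + 5 π bond(s) = 7.)

7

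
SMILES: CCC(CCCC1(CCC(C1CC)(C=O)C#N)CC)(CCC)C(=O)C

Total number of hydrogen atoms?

Hydrogens are implicit in SMILES; fill each atom to its normal valence:
  10 × C: 2 H each → 20
  5 × C: 3 H each → 15
  5 × C: no H
  2 × C: 1 H each → 2
  2 × O: no H
  1 × N: no H
  Total hydrogens = 37.

37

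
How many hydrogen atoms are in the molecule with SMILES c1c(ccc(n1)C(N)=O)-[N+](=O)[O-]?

Hydrogens are implicit in SMILES; fill each atom to its normal valence:
  3 × C (aromatic): 1 H each → 3
  2 × C (aromatic): no H
  2 × O: no H
  1 × C: no H
  1 × N: 2 H
  1 × N (aromatic): no H
  1 × N (charge +1): no H
  1 × O (charge -1): no H
  Total hydrogens = 5.

5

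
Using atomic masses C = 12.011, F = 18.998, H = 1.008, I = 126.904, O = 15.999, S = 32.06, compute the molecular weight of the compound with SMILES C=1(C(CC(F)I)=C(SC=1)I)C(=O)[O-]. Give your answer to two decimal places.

Molecular formula: C7H4FI2O2S-.
M = 7×12.011 + 1×18.998 + 4×1.008 + 2×126.904 + 2×15.999 + 1×32.06 = 424.97 g/mol.

424.97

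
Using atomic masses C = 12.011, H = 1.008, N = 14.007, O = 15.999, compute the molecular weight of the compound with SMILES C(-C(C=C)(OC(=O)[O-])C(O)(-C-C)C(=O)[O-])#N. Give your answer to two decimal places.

227.17

Molecular formula: [C9H9NO6]2-.
M = 9×12.011 + 9×1.008 + 1×14.007 + 6×15.999 = 227.17 g/mol.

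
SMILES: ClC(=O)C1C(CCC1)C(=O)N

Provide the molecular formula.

Heavy atoms from the SMILES: 7 C, 1 Cl, 1 N, 2 O.
Implicit hydrogens by atom environment:
  3 × C: 2 H each → 6
  2 × C: 1 H each → 2
  2 × C: no H
  2 × O: no H
  1 × Cl: no H
  1 × N: 2 H
  Total hydrogens = 10.
Molecular formula: C7H10ClNO2

C7H10ClNO2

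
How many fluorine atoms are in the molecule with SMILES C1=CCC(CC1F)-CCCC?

The symbol for fluorine appears 1 time in the SMILES.

1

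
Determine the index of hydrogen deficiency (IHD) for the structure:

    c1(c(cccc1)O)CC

4

Molecular formula from the SMILES: C8H10O.
DoU = (2C + 2 + N − H − X)/2 = (2·8 + 2 + 0 − 10 − 0)/2 = 8/2 = 4.
(Structurally: 1 ring(s) + 3 π bond(s) = 4.)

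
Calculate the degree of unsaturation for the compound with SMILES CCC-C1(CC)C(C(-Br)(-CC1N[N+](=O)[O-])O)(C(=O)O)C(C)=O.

Molecular formula from the SMILES: C13H21BrN2O6.
DoU = (2C + 2 + N − H − X)/2 = (2·13 + 2 + 2 − 21 − 1)/2 = 8/2 = 4.
(Structurally: 1 ring(s) + 3 π bond(s) = 4.)

4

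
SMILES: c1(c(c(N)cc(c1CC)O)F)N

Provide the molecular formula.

C8H11FN2O

Heavy atoms from the SMILES: 8 C, 1 F, 2 N, 1 O.
Implicit hydrogens by atom environment:
  5 × C (aromatic): no H
  2 × N: 2 H each → 4
  1 × C: 3 H
  1 × C: 2 H
  1 × C (aromatic): 1 H
  1 × F: no H
  1 × O: 1 H
  Total hydrogens = 11.
Molecular formula: C8H11FN2O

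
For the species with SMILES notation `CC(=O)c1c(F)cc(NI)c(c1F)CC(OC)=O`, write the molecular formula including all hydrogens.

C11H10F2INO3

Heavy atoms from the SMILES: 11 C, 2 F, 1 I, 1 N, 3 O.
Implicit hydrogens by atom environment:
  5 × C (aromatic): no H
  3 × O: no H
  2 × C: 3 H each → 6
  2 × C: no H
  2 × F: no H
  1 × C: 2 H
  1 × C (aromatic): 1 H
  1 × I: no H
  1 × N: 1 H
  Total hydrogens = 10.
Molecular formula: C11H10F2INO3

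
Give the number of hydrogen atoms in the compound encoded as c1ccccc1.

Hydrogens are implicit in SMILES; fill each atom to its normal valence:
  6 × C (aromatic): 1 H each → 6
  Total hydrogens = 6.

6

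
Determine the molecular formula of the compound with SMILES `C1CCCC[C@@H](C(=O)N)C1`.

C8H15NO

Heavy atoms from the SMILES: 8 C, 1 N, 1 O.
Implicit hydrogens by atom environment:
  6 × C: 2 H each → 12
  1 × C: 1 H
  1 × C: no H
  1 × N: 2 H
  1 × O: no H
  Total hydrogens = 15.
Molecular formula: C8H15NO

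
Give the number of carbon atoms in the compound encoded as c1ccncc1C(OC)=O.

The symbol for carbon appears 7 times in the SMILES. Lowercase c denotes aromatic carbon and counts toward C.

7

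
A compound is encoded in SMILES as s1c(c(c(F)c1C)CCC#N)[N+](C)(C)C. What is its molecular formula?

Heavy atoms from the SMILES: 11 C, 1 F, 2 N, 1 S.
Implicit hydrogens by atom environment:
  4 × C: 3 H each → 12
  4 × C (aromatic): no H
  2 × C: 2 H each → 4
  1 × C: no H
  1 × F: no H
  1 × N: no H
  1 × N (charge +1): no H
  1 × S (aromatic): no H
  Total hydrogens = 16.
Net charge +1.
Molecular formula: C11H16FN2S+

C11H16FN2S+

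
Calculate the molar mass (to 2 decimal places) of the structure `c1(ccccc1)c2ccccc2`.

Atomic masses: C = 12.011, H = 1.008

154.21

Molecular formula: C12H10.
M = 12×12.011 + 10×1.008 = 154.21 g/mol.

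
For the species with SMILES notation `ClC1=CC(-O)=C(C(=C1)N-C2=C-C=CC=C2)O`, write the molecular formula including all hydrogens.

Heavy atoms from the SMILES: 12 C, 1 Cl, 1 N, 2 O.
Implicit hydrogens by atom environment:
  7 × C (aromatic): 1 H each → 7
  5 × C (aromatic): no H
  2 × O: 1 H each → 2
  1 × Cl: no H
  1 × N: 1 H
  Total hydrogens = 10.
Molecular formula: C12H10ClNO2

C12H10ClNO2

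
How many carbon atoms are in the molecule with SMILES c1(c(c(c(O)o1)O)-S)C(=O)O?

5

The symbol for carbon appears 5 times in the SMILES. Lowercase c denotes aromatic carbon and counts toward C.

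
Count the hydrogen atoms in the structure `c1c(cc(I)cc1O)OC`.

7

Hydrogens are implicit in SMILES; fill each atom to its normal valence:
  3 × C (aromatic): 1 H each → 3
  3 × C (aromatic): no H
  1 × C: 3 H
  1 × I: no H
  1 × O: 1 H
  1 × O: no H
  Total hydrogens = 7.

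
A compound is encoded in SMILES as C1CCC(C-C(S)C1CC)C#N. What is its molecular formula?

Heavy atoms from the SMILES: 10 C, 1 N, 1 S.
Implicit hydrogens by atom environment:
  5 × C: 2 H each → 10
  3 × C: 1 H each → 3
  1 × C: 3 H
  1 × C: no H
  1 × N: no H
  1 × S: 1 H
  Total hydrogens = 17.
Molecular formula: C10H17NS

C10H17NS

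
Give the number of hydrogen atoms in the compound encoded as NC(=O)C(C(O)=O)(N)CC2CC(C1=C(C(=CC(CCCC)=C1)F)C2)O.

Hydrogens are implicit in SMILES; fill each atom to its normal valence:
  6 × C: 2 H each → 12
  4 × C (aromatic): no H
  3 × C: no H
  2 × C (aromatic): 1 H each → 2
  2 × C: 1 H each → 2
  2 × N: 2 H each → 4
  2 × O: 1 H each → 2
  2 × O: no H
  1 × C: 3 H
  1 × F: no H
  Total hydrogens = 25.

25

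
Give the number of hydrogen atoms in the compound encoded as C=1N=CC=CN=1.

Hydrogens are implicit in SMILES; fill each atom to its normal valence:
  4 × C (aromatic): 1 H each → 4
  2 × N (aromatic): no H
  Total hydrogens = 4.

4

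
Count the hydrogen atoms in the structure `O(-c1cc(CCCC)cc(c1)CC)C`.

Hydrogens are implicit in SMILES; fill each atom to its normal valence:
  4 × C: 2 H each → 8
  3 × C: 3 H each → 9
  3 × C (aromatic): 1 H each → 3
  3 × C (aromatic): no H
  1 × O: no H
  Total hydrogens = 20.

20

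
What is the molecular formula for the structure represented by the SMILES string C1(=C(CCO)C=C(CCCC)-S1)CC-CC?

C14H24OS

Heavy atoms from the SMILES: 14 C, 1 O, 1 S.
Implicit hydrogens by atom environment:
  8 × C: 2 H each → 16
  3 × C (aromatic): no H
  2 × C: 3 H each → 6
  1 × C (aromatic): 1 H
  1 × O: 1 H
  1 × S (aromatic): no H
  Total hydrogens = 24.
Molecular formula: C14H24OS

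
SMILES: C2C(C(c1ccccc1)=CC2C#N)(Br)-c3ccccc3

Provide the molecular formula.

C18H14BrN

Heavy atoms from the SMILES: 1 Br, 18 C, 1 N.
Implicit hydrogens by atom environment:
  10 × C (aromatic): 1 H each → 10
  3 × C: no H
  2 × C: 1 H each → 2
  2 × C (aromatic): no H
  1 × Br: no H
  1 × C: 2 H
  1 × N: no H
  Total hydrogens = 14.
Molecular formula: C18H14BrN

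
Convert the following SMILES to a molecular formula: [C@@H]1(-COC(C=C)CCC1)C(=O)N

C9H15NO2

Heavy atoms from the SMILES: 9 C, 1 N, 2 O.
Implicit hydrogens by atom environment:
  5 × C: 2 H each → 10
  3 × C: 1 H each → 3
  2 × O: no H
  1 × C: no H
  1 × N: 2 H
  Total hydrogens = 15.
Molecular formula: C9H15NO2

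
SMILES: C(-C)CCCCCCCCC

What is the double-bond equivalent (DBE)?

Molecular formula from the SMILES: C11H24.
DoU = (2C + 2 + N − H − X)/2 = (2·11 + 2 + 0 − 24 − 0)/2 = 0/2 = 0.
(Structurally: 0 ring(s) + 0 π bond(s) = 0.)

0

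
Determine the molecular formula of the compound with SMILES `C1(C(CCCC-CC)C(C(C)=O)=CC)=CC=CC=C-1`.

C18H26O

Heavy atoms from the SMILES: 18 C, 1 O.
Implicit hydrogens by atom environment:
  5 × C: 2 H each → 10
  5 × C (aromatic): 1 H each → 5
  3 × C: 3 H each → 9
  2 × C: 1 H each → 2
  2 × C: no H
  1 × C (aromatic): no H
  1 × O: no H
  Total hydrogens = 26.
Molecular formula: C18H26O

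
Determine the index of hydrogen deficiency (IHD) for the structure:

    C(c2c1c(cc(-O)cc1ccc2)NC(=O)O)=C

Molecular formula from the SMILES: C13H11NO3.
DoU = (2C + 2 + N − H − X)/2 = (2·13 + 2 + 1 − 11 − 0)/2 = 18/2 = 9.
(Structurally: 2 ring(s) + 7 π bond(s) = 9.)

9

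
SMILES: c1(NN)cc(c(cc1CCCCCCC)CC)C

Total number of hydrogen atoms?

28

Hydrogens are implicit in SMILES; fill each atom to its normal valence:
  7 × C: 2 H each → 14
  4 × C (aromatic): no H
  3 × C: 3 H each → 9
  2 × C (aromatic): 1 H each → 2
  1 × N: 2 H
  1 × N: 1 H
  Total hydrogens = 28.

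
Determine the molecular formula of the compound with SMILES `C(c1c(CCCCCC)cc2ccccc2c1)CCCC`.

Heavy atoms from the SMILES: 21 C.
Implicit hydrogens by atom environment:
  9 × C: 2 H each → 18
  6 × C (aromatic): 1 H each → 6
  4 × C (aromatic): no H
  2 × C: 3 H each → 6
  Total hydrogens = 30.
Molecular formula: C21H30

C21H30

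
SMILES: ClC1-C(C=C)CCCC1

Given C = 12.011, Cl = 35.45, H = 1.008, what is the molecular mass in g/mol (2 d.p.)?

Molecular formula: C8H13Cl.
M = 8×12.011 + 1×35.45 + 13×1.008 = 144.64 g/mol.

144.64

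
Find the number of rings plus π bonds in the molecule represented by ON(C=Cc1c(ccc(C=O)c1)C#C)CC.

8

Molecular formula from the SMILES: C13H13NO2.
DoU = (2C + 2 + N − H − X)/2 = (2·13 + 2 + 1 − 13 − 0)/2 = 16/2 = 8.
(Structurally: 1 ring(s) + 7 π bond(s) = 8.)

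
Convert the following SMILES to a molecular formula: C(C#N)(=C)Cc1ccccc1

C10H9N

Heavy atoms from the SMILES: 10 C, 1 N.
Implicit hydrogens by atom environment:
  5 × C (aromatic): 1 H each → 5
  2 × C: 2 H each → 4
  2 × C: no H
  1 × C (aromatic): no H
  1 × N: no H
  Total hydrogens = 9.
Molecular formula: C10H9N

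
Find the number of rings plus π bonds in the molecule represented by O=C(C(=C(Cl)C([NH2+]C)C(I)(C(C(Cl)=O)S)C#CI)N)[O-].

Molecular formula from the SMILES: C10H10Cl2I2N2O3S.
DoU = (2C + 2 + N − H − X)/2 = (2·10 + 2 + 2 − 10 − 4)/2 = 10/2 = 5.
(Structurally: 0 ring(s) + 5 π bond(s) = 5.)

5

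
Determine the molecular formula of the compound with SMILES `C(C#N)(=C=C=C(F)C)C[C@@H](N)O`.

C8H9FN2O

Heavy atoms from the SMILES: 8 C, 1 F, 2 N, 1 O.
Implicit hydrogens by atom environment:
  5 × C: no H
  1 × C: 3 H
  1 × C: 2 H
  1 × C: 1 H
  1 × F: no H
  1 × N: 2 H
  1 × N: no H
  1 × O: 1 H
  Total hydrogens = 9.
Molecular formula: C8H9FN2O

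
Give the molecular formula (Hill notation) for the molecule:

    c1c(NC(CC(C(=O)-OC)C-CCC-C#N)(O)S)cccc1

C16H22N2O3S

Heavy atoms from the SMILES: 16 C, 2 N, 3 O, 1 S.
Implicit hydrogens by atom environment:
  5 × C: 2 H each → 10
  5 × C (aromatic): 1 H each → 5
  3 × C: no H
  2 × O: no H
  1 × C: 3 H
  1 × C: 1 H
  1 × C (aromatic): no H
  1 × N: 1 H
  1 × N: no H
  1 × O: 1 H
  1 × S: 1 H
  Total hydrogens = 22.
Molecular formula: C16H22N2O3S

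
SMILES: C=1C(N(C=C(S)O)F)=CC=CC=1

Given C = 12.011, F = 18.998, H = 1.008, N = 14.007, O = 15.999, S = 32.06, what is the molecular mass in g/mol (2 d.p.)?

185.22

Molecular formula: C8H8FNOS.
M = 8×12.011 + 1×18.998 + 8×1.008 + 1×14.007 + 1×15.999 + 1×32.06 = 185.22 g/mol.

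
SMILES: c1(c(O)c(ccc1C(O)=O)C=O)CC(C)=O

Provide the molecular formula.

C11H10O5

Heavy atoms from the SMILES: 11 C, 5 O.
Implicit hydrogens by atom environment:
  4 × C (aromatic): no H
  3 × O: no H
  2 × C (aromatic): 1 H each → 2
  2 × C: no H
  2 × O: 1 H each → 2
  1 × C: 3 H
  1 × C: 2 H
  1 × C: 1 H
  Total hydrogens = 10.
Molecular formula: C11H10O5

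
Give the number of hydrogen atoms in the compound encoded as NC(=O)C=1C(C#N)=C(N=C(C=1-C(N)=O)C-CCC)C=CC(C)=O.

18

Hydrogens are implicit in SMILES; fill each atom to its normal valence:
  5 × C (aromatic): no H
  4 × C: no H
  3 × C: 2 H each → 6
  3 × O: no H
  2 × C: 3 H each → 6
  2 × C: 1 H each → 2
  2 × N: 2 H each → 4
  1 × N (aromatic): no H
  1 × N: no H
  Total hydrogens = 18.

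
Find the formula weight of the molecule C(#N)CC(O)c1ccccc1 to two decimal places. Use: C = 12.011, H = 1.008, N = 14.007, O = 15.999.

147.18

Molecular formula: C9H9NO.
M = 9×12.011 + 9×1.008 + 1×14.007 + 1×15.999 = 147.18 g/mol.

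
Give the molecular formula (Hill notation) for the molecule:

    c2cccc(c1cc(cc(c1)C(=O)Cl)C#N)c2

C14H8ClNO

Heavy atoms from the SMILES: 14 C, 1 Cl, 1 N, 1 O.
Implicit hydrogens by atom environment:
  8 × C (aromatic): 1 H each → 8
  4 × C (aromatic): no H
  2 × C: no H
  1 × Cl: no H
  1 × N: no H
  1 × O: no H
  Total hydrogens = 8.
Molecular formula: C14H8ClNO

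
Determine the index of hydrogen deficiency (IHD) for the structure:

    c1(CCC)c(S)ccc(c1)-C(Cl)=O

Molecular formula from the SMILES: C10H11ClOS.
DoU = (2C + 2 + N − H − X)/2 = (2·10 + 2 + 0 − 11 − 1)/2 = 10/2 = 5.
(Structurally: 1 ring(s) + 4 π bond(s) = 5.)

5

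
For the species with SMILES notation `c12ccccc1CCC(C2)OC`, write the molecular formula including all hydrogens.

Heavy atoms from the SMILES: 11 C, 1 O.
Implicit hydrogens by atom environment:
  4 × C (aromatic): 1 H each → 4
  3 × C: 2 H each → 6
  2 × C (aromatic): no H
  1 × C: 3 H
  1 × C: 1 H
  1 × O: no H
  Total hydrogens = 14.
Molecular formula: C11H14O

C11H14O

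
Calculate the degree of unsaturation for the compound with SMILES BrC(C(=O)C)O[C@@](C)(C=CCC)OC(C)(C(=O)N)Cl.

3

Molecular formula from the SMILES: C12H19BrClNO4.
DoU = (2C + 2 + N − H − X)/2 = (2·12 + 2 + 1 − 19 − 2)/2 = 6/2 = 3.
(Structurally: 0 ring(s) + 3 π bond(s) = 3.)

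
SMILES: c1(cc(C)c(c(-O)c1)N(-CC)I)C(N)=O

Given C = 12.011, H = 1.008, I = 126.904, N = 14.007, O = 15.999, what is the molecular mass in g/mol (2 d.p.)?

Molecular formula: C10H13IN2O2.
M = 10×12.011 + 13×1.008 + 1×126.904 + 2×14.007 + 2×15.999 = 320.13 g/mol.

320.13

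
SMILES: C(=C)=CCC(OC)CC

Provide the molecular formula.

Heavy atoms from the SMILES: 8 C, 1 O.
Implicit hydrogens by atom environment:
  3 × C: 2 H each → 6
  2 × C: 3 H each → 6
  2 × C: 1 H each → 2
  1 × C: no H
  1 × O: no H
  Total hydrogens = 14.
Molecular formula: C8H14O

C8H14O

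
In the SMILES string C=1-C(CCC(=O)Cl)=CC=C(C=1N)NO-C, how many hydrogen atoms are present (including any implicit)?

13

Hydrogens are implicit in SMILES; fill each atom to its normal valence:
  3 × C (aromatic): 1 H each → 3
  3 × C (aromatic): no H
  2 × C: 2 H each → 4
  2 × O: no H
  1 × C: 3 H
  1 × C: no H
  1 × Cl: no H
  1 × N: 2 H
  1 × N: 1 H
  Total hydrogens = 13.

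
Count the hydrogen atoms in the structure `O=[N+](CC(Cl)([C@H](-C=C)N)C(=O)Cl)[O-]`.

Hydrogens are implicit in SMILES; fill each atom to its normal valence:
  2 × C: 2 H each → 4
  2 × C: 1 H each → 2
  2 × C: no H
  2 × Cl: no H
  2 × O: no H
  1 × N: 2 H
  1 × N (charge +1): no H
  1 × O (charge -1): no H
  Total hydrogens = 8.

8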